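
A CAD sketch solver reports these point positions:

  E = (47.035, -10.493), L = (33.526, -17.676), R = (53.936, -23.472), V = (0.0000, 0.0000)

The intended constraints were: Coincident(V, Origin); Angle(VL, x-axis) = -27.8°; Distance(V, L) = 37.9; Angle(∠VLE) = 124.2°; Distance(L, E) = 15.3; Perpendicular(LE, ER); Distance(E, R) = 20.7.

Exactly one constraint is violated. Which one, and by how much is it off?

Distance(E, R) = 20.7 — off by 6.00.

V = (0.00, 0.00) ✓; VL at -27.80° ✓; |VL| = 37.90 ✓; ∠VLE = 124.2° ✓; |LE| = 15.30 ✓; ∠(LE, ER) = 90.00° ✓; |ER| = 14.70 ✗.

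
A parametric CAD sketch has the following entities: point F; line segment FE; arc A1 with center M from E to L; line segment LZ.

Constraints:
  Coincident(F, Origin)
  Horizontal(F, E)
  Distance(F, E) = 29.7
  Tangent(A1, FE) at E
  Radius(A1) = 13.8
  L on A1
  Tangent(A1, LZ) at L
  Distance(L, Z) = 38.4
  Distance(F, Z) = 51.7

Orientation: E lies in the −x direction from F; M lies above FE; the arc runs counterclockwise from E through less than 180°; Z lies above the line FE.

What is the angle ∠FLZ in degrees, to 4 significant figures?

120.9°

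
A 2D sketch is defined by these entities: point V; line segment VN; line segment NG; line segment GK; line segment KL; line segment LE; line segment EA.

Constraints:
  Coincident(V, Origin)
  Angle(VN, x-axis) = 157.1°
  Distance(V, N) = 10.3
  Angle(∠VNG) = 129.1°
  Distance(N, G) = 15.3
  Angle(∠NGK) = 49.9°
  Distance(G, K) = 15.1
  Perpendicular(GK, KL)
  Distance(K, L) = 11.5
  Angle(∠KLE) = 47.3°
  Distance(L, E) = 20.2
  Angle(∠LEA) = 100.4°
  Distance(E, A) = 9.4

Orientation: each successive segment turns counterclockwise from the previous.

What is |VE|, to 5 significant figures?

24.172

V is at the origin; VN runs at 157.1° with length 10.3, so N = (-9.4882, 4.0080). ∠VNG = 129.1° gives NG at -152.00° from the x-axis; with |NG| = 15.3, G = (-22.997, -3.1749). ∠NGK = 49.9° gives GK at -21.900° from the x-axis; with |GK| = 15.1, K = (-8.9870, -8.8071). The perpendicularity gives KL at right angles to GK, so KL runs at 68.100°; with |KL| = 11.5, L = (-4.6976, 1.8631). ∠KLE = 47.3° gives LE at -159.20° from the x-axis; with |LE| = 20.2, E = (-23.581, -5.3101). Then |VE| = |E − V| = 24.172.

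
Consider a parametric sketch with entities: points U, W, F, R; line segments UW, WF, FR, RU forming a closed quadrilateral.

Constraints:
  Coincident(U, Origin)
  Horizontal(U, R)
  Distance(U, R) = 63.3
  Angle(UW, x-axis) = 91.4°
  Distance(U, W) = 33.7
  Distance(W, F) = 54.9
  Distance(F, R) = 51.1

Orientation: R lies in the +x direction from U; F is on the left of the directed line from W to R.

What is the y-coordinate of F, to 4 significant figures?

49.76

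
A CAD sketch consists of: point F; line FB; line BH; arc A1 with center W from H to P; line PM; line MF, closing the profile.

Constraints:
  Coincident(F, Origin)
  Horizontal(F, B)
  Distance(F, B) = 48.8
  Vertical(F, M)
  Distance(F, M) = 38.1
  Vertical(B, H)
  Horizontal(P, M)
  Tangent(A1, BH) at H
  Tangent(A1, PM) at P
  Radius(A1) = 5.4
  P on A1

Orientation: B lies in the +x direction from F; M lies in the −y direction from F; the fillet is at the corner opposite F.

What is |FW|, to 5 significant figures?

54.340

F is at the origin; F and B share the same y with |FB| = 48.8 and B on the +x side, so B = (48.800, 0.0000). FM is vertical with |FM| = 38.1 and M on the −y side, so M = (0.0000, -38.100). The virtual corner opposite F is at (48.800, -38.100). A1 meets BH tangentially, so WH is at right angles to BH and since A1 is tangent to PM there, WP ⟂ PM, with radius 5.4, so the center W sits 5.4 in from both sides at W = (43.400, -32.700). Then |FW| = |W − F| = 54.340.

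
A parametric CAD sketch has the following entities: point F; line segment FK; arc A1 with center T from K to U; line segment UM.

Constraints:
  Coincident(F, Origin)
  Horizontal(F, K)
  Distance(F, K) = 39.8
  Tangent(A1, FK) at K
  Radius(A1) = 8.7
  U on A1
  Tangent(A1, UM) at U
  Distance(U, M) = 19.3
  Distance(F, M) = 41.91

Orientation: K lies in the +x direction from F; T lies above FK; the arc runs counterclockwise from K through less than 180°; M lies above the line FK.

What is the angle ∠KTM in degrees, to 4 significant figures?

155.9°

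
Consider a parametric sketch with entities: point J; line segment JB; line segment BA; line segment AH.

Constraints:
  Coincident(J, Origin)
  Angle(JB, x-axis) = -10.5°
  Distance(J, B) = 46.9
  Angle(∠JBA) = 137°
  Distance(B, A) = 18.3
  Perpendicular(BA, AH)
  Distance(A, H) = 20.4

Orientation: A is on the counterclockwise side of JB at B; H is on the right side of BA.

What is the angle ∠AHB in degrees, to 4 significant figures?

41.89°

J is at the origin; JB runs at -10.5° with length 46.9, so B = 46.9·(cos -10.5°, sin -10.5°) = (46.11, -8.547). ∠JBA = 137.0°, so BA runs at -10.5° + (180° − 137.0°) = 32.50° from the x-axis; with |BA| = 18.3, A = B + 18.3·(cos 32.50°, sin 32.50°) = (61.55, 1.286). The perpendicularity gives AH at right angles to BA; with |AH| = 20.4 on the right of BA, H = A + 20.4·(0.5373, -0.8434) = (72.51, -15.92). Then cos ∠AHB = HA·HB / (|HA||HB|), giving 41.89°.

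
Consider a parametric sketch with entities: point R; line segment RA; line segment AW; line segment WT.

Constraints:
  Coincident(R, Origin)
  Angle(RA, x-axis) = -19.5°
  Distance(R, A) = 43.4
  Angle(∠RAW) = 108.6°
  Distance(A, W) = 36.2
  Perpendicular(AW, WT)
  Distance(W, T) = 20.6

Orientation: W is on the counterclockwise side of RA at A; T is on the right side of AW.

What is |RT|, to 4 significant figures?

79.47

R is at the origin; RA runs at -19.5° with length 43.4, so A = 43.4·(cos -19.5°, sin -19.5°) = (40.91, -14.49). ∠RAW = 108.6°, so AW runs at -19.5° + (180° − 108.6°) = 51.90° from the x-axis; with |AW| = 36.2, W = A + 36.2·(cos 51.90°, sin 51.90°) = (63.25, 14.00). AW ⟂ WT; with |WT| = 20.6 on the right of AW, T = W + 20.6·(0.7869, -0.6170) = (79.46, 1.289). Then |RT| = |T − R| = 79.47.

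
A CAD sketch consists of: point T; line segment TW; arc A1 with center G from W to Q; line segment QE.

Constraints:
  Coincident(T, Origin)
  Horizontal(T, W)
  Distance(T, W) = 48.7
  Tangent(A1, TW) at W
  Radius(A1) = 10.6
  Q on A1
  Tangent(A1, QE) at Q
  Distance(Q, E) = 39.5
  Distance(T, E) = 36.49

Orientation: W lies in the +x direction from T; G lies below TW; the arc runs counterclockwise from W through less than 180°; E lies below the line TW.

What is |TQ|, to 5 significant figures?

40.877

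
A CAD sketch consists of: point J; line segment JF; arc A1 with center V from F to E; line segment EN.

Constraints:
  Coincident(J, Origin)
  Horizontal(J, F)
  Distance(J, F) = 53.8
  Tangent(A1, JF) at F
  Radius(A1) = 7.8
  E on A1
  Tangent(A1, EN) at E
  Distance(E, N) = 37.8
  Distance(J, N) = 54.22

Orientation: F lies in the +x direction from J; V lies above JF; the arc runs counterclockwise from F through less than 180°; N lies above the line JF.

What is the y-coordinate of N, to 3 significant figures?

41.5

Checks: |VE| = 7.800 ✓; ∠(VE, EN) = 90.00° ✓; |EN| = 37.80 ✓; |JN| = 54.22 ✓.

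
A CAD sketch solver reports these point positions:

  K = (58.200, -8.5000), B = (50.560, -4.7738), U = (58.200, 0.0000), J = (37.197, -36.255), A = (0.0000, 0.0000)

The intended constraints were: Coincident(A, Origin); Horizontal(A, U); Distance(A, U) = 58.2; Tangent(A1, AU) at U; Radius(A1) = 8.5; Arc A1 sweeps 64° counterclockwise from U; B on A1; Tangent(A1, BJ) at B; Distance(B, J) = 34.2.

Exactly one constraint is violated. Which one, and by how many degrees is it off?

Tangent(A1, BJ) at B — off by 3.00°.

A = (0.00, 0.00) ✓; A.y = 0.00, U.y = 0.00 ✓; |AU| = 58.20 ✓; ∠(KU, UA) = 90.00° ✓; |KU| = 8.500 ✓; bearing(K→B) − bearing(K→U) = 64.00° ✓; |KB| = 8.500 ✓; ∠(KB, BJ) = 87.00° ✗; |BJ| = 34.20 ✓.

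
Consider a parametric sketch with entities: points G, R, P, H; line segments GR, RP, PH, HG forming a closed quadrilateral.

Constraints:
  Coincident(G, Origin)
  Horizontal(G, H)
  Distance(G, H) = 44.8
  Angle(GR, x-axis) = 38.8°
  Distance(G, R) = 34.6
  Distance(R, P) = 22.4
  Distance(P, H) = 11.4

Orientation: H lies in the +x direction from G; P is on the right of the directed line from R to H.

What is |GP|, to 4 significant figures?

33.40

Checks: |RP| = 22.40 ✓; |PH| = 11.40 ✓.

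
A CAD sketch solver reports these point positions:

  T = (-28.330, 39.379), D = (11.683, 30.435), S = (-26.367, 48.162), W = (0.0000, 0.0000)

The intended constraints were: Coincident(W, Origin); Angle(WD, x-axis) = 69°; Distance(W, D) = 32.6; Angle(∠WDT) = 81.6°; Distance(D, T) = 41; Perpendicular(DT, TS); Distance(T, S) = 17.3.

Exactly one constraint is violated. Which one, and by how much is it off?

Distance(T, S) = 17.3 — off by 8.30.

W = (0.00, 0.00) ✓; WD at 69.00° ✓; |WD| = 32.60 ✓; ∠WDT = 81.60° ✓; |DT| = 41.00 ✓; ∠(DT, TS) = 90.00° ✓; |TS| = 9.000 ✗.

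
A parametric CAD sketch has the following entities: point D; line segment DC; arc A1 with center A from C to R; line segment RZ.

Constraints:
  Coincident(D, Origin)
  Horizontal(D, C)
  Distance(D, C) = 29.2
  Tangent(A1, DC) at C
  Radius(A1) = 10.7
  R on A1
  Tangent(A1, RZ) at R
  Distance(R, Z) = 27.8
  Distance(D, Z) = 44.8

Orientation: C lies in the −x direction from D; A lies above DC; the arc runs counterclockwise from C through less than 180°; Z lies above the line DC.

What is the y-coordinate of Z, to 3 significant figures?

39.4

Checks: |AC| = 10.70 ✓; |AR| = 10.70 ✓; ∠(AR, RZ) = 90.00° ✓; |RZ| = 27.80 ✓; |DZ| = 44.80 ✓.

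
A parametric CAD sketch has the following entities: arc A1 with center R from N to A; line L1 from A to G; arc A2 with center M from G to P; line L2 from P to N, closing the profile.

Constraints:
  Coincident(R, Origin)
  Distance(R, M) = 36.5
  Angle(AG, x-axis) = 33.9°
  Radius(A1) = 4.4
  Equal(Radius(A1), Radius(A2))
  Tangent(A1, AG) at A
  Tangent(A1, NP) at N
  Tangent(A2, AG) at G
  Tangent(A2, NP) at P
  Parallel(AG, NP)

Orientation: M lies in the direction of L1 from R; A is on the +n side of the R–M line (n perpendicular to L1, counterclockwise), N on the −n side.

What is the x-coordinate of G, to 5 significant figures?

27.841

Tangency of A1 to both parallel lines with radius 4.4 puts A and N at R ± 4.4·n: A = (-2.4541, 3.6521), N = (2.4541, -3.6521). Equal radii place G and P the same way about M: G = M + 4.4·n = (27.841, 24.010), P = M − 4.4·n = (32.750, 16.706). So G.x = 27.841.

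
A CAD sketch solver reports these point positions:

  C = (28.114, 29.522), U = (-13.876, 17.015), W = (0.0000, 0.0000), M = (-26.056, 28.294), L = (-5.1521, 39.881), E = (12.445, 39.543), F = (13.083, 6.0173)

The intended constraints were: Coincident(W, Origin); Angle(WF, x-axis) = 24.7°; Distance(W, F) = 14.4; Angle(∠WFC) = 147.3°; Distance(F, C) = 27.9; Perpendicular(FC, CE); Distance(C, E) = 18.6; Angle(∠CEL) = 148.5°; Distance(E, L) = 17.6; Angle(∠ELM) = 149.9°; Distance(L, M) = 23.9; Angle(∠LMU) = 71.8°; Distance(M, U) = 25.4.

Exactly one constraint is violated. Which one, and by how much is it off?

Distance(M, U) = 25.4 — off by 8.80.

W = (0.00, 0.00) ✓; WF at 24.70° ✓; |WF| = 14.40 ✓; ∠WFC = 147.3° ✓; |FC| = 27.90 ✓; ∠(FC, CE) = 90.00° ✓; |CE| = 18.60 ✓; ∠CEL = 148.5° ✓; |EL| = 17.60 ✓; ∠ELM = 149.9° ✓; |LM| = 23.90 ✓; ∠LMU = 71.80° ✓; |MU| = 16.60 ✗.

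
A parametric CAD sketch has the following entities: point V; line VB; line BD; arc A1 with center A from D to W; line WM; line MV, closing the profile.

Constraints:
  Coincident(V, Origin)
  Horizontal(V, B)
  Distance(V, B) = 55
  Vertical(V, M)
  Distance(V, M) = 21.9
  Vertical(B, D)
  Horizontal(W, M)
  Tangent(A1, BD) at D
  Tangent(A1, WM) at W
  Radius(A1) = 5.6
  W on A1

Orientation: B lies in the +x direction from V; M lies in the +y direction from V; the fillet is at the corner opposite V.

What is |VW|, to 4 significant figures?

54.04

V is at the origin; VB is horizontal with |VB| = 55.0 and B on the +x side, so B = (55.00, 0.000). V and M share the same x with |VM| = 21.9 and M on the +y side, so M = (0.000, 21.90). The virtual corner opposite V is at (55.00, 21.90). Since A1 is tangent to BD there, AD ⟂ BD and tangency of A1 to WM means the radius AW is perpendicular to WM, with radius 5.6, so the center A sits 5.6 in from both sides at A = (49.40, 16.30). That places the tangent points at D = (55.00, 16.30) on BD and W = (49.40, 21.90) on WM. Then |VW| = |W − V| = 54.04.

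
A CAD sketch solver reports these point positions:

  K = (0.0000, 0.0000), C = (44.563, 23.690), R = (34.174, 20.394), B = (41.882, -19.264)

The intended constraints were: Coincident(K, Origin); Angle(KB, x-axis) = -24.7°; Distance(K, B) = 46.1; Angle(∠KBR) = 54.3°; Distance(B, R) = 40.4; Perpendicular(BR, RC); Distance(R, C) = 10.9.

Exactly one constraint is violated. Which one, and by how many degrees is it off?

Perpendicular(BR, RC) — off by 6.60°.

K = (0.00, 0.00) ✓; KB at -24.70° ✓; |KB| = 46.10 ✓; ∠KBR = 54.30° ✓; |BR| = 40.40 ✓; ∠(BR, RC) = 83.40° ✗; |RC| = 10.90 ✓.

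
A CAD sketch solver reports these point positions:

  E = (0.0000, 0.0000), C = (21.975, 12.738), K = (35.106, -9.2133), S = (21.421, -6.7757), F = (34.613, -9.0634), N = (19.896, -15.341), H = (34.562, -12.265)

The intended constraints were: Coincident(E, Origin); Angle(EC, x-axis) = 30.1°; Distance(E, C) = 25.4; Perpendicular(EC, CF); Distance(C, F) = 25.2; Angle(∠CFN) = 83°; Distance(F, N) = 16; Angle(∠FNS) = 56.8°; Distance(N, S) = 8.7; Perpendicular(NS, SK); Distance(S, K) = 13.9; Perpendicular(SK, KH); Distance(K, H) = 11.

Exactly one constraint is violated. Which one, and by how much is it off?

Distance(K, H) = 11 — off by 7.90.

E = (0.00, 0.00) ✓; EC at 30.10° ✓; |EC| = 25.40 ✓; ∠(EC, CF) = 90.00° ✓; |CF| = 25.20 ✓; ∠CFN = 83.00° ✓; |FN| = 16.00 ✓; ∠FNS = 56.80° ✓; |NS| = 8.700 ✓; ∠(NS, SK) = 90.00° ✓; |SK| = 13.90 ✓; ∠(SK, KH) = 90.01° ✓; |KH| = 3.100 ✗.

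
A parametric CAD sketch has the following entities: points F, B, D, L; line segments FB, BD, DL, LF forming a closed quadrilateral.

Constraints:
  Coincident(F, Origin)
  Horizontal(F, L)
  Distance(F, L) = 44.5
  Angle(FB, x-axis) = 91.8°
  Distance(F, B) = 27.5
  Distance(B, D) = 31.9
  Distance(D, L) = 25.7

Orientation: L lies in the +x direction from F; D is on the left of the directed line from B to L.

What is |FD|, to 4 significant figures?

37.32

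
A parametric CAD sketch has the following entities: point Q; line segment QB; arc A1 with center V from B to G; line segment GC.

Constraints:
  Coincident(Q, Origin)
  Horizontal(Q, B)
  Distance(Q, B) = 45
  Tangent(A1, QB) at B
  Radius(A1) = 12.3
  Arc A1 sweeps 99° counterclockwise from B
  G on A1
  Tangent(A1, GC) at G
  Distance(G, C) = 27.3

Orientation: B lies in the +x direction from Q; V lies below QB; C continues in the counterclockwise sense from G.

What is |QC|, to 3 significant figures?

55.4

Q is at the origin; Q and B share the same y with |QB| = 45.0 and B on the +x side, so B = (45.0, 0.00). Tangency of A1 to QB means the radius VB is perpendicular to QB, so V = B + (0, -12.3) = (45.0, -12.3). On A1, B sits at bearing 90° from V; a 99° counterclockwise sweep puts G at bearing 189°, so G = V + 12.3·(cos 189°, sin 189°) = (32.9, -14.2). Tangency of A1 to GC means the radius VG is perpendicular to GC, so GC runs along (−sin 189°, cos 189°); with |GC| = 27.3, C = (37.1, -41.2). Then |QC| = |C − Q| = 55.4.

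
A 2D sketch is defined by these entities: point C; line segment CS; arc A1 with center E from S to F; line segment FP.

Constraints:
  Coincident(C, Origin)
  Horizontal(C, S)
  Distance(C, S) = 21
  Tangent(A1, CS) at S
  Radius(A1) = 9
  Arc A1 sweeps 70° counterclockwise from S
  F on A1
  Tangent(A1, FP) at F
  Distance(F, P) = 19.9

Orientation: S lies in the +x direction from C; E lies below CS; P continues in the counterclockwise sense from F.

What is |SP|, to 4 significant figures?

28.97

C is at the origin; C and S share the same y with |CS| = 21.0 and S on the +x side, so S = (21.00, 0.000). A1 meets CS tangentially, so ES is at right angles to CS, so E = S + (0, -9) = (21.00, -9.000). On A1, S sits at bearing 90° from E; a 70° counterclockwise sweep puts F at bearing 160°, so F = E + 9.0·(cos 160°, sin 160°) = (12.54, -5.922). A1 meets FP tangentially, so EF is at right angles to FP, so FP runs along (−sin 160°, cos 160°); with |FP| = 19.9, P = (5.737, -24.62). Then |SP| = |P − S| = 28.97.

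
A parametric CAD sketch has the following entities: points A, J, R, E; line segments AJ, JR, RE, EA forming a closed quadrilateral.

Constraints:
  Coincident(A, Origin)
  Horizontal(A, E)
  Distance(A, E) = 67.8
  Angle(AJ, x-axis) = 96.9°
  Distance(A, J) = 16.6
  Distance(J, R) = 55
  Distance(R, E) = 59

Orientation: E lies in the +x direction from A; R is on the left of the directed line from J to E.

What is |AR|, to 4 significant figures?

65.61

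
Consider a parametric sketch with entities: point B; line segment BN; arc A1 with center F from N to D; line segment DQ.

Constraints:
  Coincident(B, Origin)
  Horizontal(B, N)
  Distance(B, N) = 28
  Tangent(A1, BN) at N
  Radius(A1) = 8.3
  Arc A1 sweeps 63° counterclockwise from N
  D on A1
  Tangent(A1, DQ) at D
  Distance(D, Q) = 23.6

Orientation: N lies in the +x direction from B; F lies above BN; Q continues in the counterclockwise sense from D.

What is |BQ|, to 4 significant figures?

52.72

On A1, N sits at bearing -90° from F; a 63° counterclockwise sweep puts D at bearing -27°, so D = F + 8.3·(cos -27°, sin -27°) = (35.40, 4.532). A1 meets DQ tangentially, so FD is at right angles to DQ, so DQ runs along (−sin -27°, cos -27°); with |DQ| = 23.6, Q = (46.11, 25.56). Then |BQ| = |Q − B| = 52.72.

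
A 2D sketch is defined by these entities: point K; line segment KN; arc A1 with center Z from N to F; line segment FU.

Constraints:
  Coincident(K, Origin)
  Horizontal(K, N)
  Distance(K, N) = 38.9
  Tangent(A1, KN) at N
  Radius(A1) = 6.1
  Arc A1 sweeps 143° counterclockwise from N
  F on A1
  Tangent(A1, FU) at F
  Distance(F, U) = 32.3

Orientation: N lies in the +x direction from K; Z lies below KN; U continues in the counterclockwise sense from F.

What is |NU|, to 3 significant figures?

37.6

K is at the origin; KN is horizontal with |KN| = 38.9 and N on the +x side, so N = (38.9, 0.00). A1 meets KN tangentially, so ZN is at right angles to KN, so Z = N + (0, -6.1) = (38.9, -6.10). On A1, N sits at bearing 90° from Z; a 143° counterclockwise sweep puts F at bearing 233°, so F = Z + 6.1·(cos 233°, sin 233°) = (35.2, -11.0). Since A1 is tangent to FU there, ZF ⟂ FU, so FU runs along (−sin 233°, cos 233°); with |FU| = 32.3, U = (61.0, -30.4). Then |NU| = |U − N| = 37.6.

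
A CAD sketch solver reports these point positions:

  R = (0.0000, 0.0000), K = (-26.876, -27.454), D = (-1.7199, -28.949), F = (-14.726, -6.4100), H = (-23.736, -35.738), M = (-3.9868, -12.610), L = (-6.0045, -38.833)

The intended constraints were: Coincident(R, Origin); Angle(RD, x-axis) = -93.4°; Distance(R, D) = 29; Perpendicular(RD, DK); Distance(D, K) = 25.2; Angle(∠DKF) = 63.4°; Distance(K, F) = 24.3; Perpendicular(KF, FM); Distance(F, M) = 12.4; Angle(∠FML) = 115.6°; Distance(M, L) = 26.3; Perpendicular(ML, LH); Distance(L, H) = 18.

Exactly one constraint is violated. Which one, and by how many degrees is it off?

Perpendicular(ML, LH) — off by 5.50°.

R = (0.00, 0.00) ✓; RD at -93.40° ✓; |RD| = 29.00 ✓; ∠(RD, DK) = 90.00° ✓; |DK| = 25.20 ✓; ∠DKF = 63.40° ✓; |KF| = 24.30 ✓; ∠(KF, FM) = 90.00° ✓; |FM| = 12.40 ✓; ∠FML = 115.6° ✓; |ML| = 26.30 ✓; ∠(ML, LH) = 95.50° ✗; |LH| = 18.00 ✓.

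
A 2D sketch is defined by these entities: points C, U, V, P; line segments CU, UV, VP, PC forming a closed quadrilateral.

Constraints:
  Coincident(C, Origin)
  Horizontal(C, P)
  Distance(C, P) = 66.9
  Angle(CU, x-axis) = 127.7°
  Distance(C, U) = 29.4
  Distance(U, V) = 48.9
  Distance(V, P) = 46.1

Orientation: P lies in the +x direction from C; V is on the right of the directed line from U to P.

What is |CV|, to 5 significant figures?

22.028

Checks: |UV| = 48.90 ✓; |VP| = 46.10 ✓.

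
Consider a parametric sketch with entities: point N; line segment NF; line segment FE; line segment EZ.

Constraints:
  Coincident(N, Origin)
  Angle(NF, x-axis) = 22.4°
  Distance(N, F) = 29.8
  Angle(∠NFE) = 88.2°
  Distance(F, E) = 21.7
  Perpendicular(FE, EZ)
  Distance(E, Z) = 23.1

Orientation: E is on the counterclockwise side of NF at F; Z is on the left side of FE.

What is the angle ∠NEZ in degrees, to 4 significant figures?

34.88°

N is at the origin; NF runs at 22.4° with length 29.8, so F = 29.8·(cos 22.4°, sin 22.4°) = (27.55, 11.36). ∠NFE = 88.2°, so FE runs at 22.4° + (180° − 88.2°) = 114.2° from the x-axis; with |FE| = 21.7, E = F + 21.7·(cos 114.2°, sin 114.2°) = (18.66, 31.15). FE ⟂ EZ; with |EZ| = 23.1 on the left of FE, Z = E + 23.1·(-0.9121, -0.4099) = (-2.414, 21.68). Then cos ∠NEZ = EN·EZ / (|EN||EZ|), giving 34.88°.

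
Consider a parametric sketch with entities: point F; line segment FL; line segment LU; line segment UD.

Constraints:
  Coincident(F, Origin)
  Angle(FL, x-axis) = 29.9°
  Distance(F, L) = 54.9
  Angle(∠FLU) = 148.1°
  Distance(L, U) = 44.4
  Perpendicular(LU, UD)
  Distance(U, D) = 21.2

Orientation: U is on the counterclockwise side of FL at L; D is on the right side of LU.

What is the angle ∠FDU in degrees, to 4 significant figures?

61.11°

∠FLU = 148.1°, so LU runs at 29.9° + (180° − 148.1°) = 61.80° from the x-axis; with |LU| = 44.4, U = L + 44.4·(cos 61.80°, sin 61.80°) = (68.57, 66.50). The perpendicularity gives UD at right angles to LU; with |UD| = 21.2 on the right of LU, D = U + 21.2·(0.8813, -0.4726) = (87.26, 56.48). Then cos ∠FDU = DF·DU / (|DF||DU|), giving 61.11°.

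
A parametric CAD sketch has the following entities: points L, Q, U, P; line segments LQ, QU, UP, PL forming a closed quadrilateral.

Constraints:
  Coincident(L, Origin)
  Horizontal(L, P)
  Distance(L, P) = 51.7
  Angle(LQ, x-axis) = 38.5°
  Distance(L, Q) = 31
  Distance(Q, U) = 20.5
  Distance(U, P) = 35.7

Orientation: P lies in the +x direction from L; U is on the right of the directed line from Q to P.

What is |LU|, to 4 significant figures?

16.01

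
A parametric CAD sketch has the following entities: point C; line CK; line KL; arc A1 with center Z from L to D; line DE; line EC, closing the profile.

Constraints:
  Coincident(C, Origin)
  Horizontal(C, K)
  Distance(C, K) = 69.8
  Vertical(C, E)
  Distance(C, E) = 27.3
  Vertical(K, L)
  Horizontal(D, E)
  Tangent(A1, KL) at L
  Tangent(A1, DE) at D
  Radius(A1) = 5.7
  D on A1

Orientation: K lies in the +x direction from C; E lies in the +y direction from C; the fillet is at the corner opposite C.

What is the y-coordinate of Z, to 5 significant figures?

21.600

CE is vertical with |CE| = 27.3 and E on the +y side, so E = (0.0000, 27.300). The virtual corner opposite C is at (69.800, 27.300). A1 meets KL tangentially, so ZL is at right angles to KL and A1 meets DE tangentially, so ZD is at right angles to DE, with radius 5.7, so the center Z sits 5.7 in from both sides at Z = (64.100, 21.600). So Z.y = 21.600.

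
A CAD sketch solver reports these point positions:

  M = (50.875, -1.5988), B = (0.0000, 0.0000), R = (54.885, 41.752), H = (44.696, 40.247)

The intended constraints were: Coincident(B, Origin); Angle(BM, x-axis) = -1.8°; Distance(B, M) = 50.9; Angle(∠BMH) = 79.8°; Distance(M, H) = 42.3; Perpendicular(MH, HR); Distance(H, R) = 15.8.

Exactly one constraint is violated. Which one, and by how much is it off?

Distance(H, R) = 15.8 — off by 5.50.

B = (0.00, 0.00) ✓; BM at -1.800° ✓; |BM| = 50.90 ✓; ∠BMH = 79.80° ✓; |MH| = 42.30 ✓; ∠(MH, HR) = 90.00° ✓; |HR| = 10.30 ✗.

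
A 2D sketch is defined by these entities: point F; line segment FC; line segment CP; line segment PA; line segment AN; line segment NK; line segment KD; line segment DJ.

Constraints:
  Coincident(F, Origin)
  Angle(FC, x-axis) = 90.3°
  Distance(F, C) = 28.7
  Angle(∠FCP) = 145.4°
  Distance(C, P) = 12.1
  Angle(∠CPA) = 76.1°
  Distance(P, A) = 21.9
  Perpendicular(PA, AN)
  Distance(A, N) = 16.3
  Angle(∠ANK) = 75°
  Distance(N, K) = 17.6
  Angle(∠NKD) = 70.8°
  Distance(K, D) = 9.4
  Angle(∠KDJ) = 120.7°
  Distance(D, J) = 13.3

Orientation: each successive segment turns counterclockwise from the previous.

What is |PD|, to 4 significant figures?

10.93

F is at the origin; FC runs at 90.3° with length 28.7, so C = (-0.1503, 28.70). ∠FCP = 145.4° gives CP at 124.9° from the x-axis; with |CP| = 12.1, P = (-7.073, 38.62). ∠CPA = 76.1° gives PA at -131.2° from the x-axis; with |PA| = 21.9, A = (-21.50, 22.15). PA ⟂ AN, so AN runs at -41.20°; with |AN| = 16.3, N = (-9.234, 11.41). ∠ANK = 75.0° gives NK at 63.80° from the x-axis; with |NK| = 17.6, K = (-1.464, 27.20). ∠NKD = 70.8° gives KD at 173.0° from the x-axis; with |KD| = 9.4, D = (-10.79, 28.35). Then |PD| = |D − P| = 10.93.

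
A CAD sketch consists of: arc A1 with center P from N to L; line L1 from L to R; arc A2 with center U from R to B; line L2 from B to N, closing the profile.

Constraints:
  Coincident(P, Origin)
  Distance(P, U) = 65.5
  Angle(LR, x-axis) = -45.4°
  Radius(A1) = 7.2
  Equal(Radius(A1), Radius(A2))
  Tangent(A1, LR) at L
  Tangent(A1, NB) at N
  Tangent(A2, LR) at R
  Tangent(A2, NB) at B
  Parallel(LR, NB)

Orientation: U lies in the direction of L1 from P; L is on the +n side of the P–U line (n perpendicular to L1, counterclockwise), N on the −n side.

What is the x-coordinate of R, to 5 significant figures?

51.118

The slot axis is L1's direction at -45.4°, so u = (cos -45.4°, sin -45.4°) = (0.70215, -0.71203) and n = (−sin -45.4°, cos -45.4°) = (0.71203, 0.70215). P is at the origin and U lies 65.5 along u from P, so U = 65.5·u = (45.991, -46.638). Tangency of A1 to both parallel lines with radius 7.2 puts L and N at P ± 7.2·n: L = (5.1266, 5.0555), N = (-5.1266, -5.0555). Equal radii place R and B the same way about U: R = U + 7.2·n = (51.118, -41.582), B = U − 7.2·n = (40.864, -51.693). So R.x = 51.118.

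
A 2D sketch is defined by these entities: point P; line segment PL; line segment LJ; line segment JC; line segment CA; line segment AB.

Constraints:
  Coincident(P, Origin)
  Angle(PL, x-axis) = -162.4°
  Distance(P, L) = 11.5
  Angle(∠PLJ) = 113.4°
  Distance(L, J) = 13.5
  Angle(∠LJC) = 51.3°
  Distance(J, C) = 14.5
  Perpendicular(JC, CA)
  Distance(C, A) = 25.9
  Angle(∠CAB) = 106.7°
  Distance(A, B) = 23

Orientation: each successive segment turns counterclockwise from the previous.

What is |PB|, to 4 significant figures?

36.85

P is at the origin; PL runs at -162.4° with length 11.5, so L = (-10.96, -3.477). ∠PLJ = 113.4° gives LJ at -95.80° from the x-axis; with |LJ| = 13.5, J = (-12.33, -16.91). ∠LJC = 51.3° gives JC at 32.90° from the x-axis; with |JC| = 14.5, C = (-0.1515, -9.032). JC ⟂ CA, so CA runs at 122.9°; with |CA| = 25.9, A = (-14.22, 12.71). ∠CAB = 106.7° gives AB at -163.8° from the x-axis; with |AB| = 23.0, B = (-36.31, 6.297). Then |PB| = |B − P| = 36.85.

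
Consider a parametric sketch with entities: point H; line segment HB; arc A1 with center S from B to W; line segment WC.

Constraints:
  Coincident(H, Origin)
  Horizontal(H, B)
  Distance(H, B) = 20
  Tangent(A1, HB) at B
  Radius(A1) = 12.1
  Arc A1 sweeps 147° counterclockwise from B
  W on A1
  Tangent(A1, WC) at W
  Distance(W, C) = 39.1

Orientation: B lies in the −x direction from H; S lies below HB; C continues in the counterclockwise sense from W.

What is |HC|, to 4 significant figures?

43.98

On A1, B sits at bearing 90° from S; a 147° counterclockwise sweep puts W at bearing 237°, so W = S + 12.1·(cos 237°, sin 237°) = (-26.59, -22.25). A1 meets WC tangentially, so SW is at right angles to WC, so WC runs along (−sin 237°, cos 237°); with |WC| = 39.1, C = (6.202, -43.54). Then |HC| = |C − H| = 43.98.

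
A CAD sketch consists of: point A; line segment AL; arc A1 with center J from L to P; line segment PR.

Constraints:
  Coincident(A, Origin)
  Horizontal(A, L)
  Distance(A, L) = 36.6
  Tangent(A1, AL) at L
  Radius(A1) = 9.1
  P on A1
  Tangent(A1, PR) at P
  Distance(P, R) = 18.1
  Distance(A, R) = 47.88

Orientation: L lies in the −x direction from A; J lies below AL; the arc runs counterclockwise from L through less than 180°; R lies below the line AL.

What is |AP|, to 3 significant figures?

46.7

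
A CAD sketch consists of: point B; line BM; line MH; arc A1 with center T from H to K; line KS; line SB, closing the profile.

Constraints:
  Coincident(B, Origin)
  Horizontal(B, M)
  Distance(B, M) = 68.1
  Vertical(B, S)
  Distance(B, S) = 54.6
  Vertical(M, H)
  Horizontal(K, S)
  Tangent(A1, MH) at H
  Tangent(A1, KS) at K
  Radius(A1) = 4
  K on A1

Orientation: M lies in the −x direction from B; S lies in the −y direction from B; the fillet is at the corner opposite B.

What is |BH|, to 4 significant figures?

84.84

The virtual corner opposite B is at (-68.10, -54.60). Tangency of A1 to MH means the radius TH is perpendicular to MH and since A1 is tangent to KS there, TK ⟂ KS, with radius 4.0, so the center T sits 4.0 in from both sides at T = (-64.10, -50.60). That places the tangent points at H = (-68.10, -50.60) on MH and K = (-64.10, -54.60) on KS. Then |BH| = |H − B| = 84.84.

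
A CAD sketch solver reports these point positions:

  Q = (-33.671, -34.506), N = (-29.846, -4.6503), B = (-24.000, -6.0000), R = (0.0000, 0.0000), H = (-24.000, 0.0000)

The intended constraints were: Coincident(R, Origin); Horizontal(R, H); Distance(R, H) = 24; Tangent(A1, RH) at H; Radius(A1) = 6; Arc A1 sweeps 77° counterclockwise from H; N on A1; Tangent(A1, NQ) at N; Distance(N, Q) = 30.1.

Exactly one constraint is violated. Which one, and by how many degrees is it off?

Tangent(A1, NQ) at N — off by 5.70°.

R = (0.00, 0.00) ✓; R.y = 0.00, H.y = 0.00 ✓; |RH| = 24.00 ✓; ∠(BH, HR) = 90.00° ✓; |BH| = 6.000 ✓; bearing(B→N) − bearing(B→H) = 77.00° ✓; |BN| = 6.000 ✓; ∠(BN, NQ) = 84.30° ✗; |NQ| = 30.10 ✓.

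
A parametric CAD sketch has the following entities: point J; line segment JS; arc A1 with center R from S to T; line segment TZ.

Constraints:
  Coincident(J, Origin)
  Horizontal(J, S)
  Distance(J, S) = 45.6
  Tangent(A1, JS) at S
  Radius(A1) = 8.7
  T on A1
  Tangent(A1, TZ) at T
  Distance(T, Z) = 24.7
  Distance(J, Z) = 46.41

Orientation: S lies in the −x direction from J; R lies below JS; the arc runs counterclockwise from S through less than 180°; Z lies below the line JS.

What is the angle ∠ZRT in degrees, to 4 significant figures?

70.60°

Checks: ∠(RS, SJ) = 90.00° ✓; |RT| = 8.700 ✓; ∠(RT, TZ) = 90.00° ✓; |TZ| = 24.70 ✓; |JZ| = 46.41 ✓.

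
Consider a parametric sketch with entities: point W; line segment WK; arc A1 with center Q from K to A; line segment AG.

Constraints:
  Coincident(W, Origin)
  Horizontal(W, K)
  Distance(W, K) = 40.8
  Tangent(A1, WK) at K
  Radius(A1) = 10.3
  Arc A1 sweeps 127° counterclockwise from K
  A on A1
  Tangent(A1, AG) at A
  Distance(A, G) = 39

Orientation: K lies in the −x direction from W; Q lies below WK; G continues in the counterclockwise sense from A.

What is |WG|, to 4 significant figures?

54.07

W is at the origin; W and K share the same y with |WK| = 40.8 and K on the −x side, so K = (-40.80, 0.000). Tangency of A1 to WK means the radius QK is perpendicular to WK, so Q = K + (0, -10.3) = (-40.80, -10.30). On A1, K sits at bearing 90° from Q; a 127° counterclockwise sweep puts A at bearing 217°, so A = Q + 10.3·(cos 217°, sin 217°) = (-49.03, -16.50). Tangency of A1 to AG means the radius QA is perpendicular to AG, so AG runs along (−sin 217°, cos 217°); with |AG| = 39.0, G = (-25.56, -47.65). Then |WG| = |G − W| = 54.07.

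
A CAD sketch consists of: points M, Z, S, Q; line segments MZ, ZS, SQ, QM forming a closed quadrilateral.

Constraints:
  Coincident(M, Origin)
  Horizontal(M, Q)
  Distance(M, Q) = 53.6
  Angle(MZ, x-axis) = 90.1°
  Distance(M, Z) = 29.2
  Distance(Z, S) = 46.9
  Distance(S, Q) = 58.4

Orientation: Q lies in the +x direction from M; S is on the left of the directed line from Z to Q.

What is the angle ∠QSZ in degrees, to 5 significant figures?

69.938°

Checks: |ZS| = 46.90 ✓; |SQ| = 58.40 ✓.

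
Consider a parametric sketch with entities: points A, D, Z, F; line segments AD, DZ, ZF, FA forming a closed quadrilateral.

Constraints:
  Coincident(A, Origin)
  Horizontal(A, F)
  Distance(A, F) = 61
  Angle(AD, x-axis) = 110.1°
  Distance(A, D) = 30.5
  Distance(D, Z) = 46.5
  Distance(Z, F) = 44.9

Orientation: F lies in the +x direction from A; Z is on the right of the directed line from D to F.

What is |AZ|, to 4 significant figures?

19.17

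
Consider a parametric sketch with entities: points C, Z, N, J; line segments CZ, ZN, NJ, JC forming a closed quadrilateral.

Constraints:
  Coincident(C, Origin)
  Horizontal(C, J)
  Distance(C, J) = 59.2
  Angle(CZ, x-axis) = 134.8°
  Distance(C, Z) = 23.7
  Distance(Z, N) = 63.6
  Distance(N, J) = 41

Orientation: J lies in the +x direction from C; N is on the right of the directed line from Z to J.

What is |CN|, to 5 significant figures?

39.905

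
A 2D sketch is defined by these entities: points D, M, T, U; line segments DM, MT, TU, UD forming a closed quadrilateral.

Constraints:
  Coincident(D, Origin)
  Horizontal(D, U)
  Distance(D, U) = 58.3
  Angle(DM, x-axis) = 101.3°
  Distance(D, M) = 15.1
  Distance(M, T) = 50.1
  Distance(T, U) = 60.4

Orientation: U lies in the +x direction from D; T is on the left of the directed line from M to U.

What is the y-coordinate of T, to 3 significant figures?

53.0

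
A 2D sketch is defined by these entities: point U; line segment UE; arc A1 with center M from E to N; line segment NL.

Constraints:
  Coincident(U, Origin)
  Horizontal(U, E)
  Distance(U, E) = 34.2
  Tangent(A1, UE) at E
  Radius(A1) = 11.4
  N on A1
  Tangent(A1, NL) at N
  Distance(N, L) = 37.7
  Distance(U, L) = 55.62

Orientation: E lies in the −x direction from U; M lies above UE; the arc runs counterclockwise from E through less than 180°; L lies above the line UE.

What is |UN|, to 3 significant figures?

25.8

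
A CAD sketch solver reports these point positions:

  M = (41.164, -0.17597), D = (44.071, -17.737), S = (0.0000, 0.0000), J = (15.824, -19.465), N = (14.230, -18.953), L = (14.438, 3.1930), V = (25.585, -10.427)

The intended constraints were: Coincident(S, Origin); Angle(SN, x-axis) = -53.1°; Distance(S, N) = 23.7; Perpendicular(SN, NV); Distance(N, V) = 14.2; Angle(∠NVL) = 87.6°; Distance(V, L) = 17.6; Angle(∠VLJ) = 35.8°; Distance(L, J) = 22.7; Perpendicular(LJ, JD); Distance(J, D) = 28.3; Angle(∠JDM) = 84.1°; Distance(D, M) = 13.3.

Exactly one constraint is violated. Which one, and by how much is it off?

Distance(D, M) = 13.3 — off by 4.50.

S = (0.00, 0.00) ✓; SN at -53.10° ✓; |SN| = 23.70 ✓; ∠(SN, NV) = 90.00° ✓; |NV| = 14.20 ✓; ∠NVL = 87.60° ✓; |VL| = 17.60 ✓; ∠VLJ = 35.80° ✓; |LJ| = 22.70 ✓; ∠(LJ, JD) = 90.00° ✓; |JD| = 28.30 ✓; ∠JDM = 84.10° ✓; |DM| = 17.80 ✗.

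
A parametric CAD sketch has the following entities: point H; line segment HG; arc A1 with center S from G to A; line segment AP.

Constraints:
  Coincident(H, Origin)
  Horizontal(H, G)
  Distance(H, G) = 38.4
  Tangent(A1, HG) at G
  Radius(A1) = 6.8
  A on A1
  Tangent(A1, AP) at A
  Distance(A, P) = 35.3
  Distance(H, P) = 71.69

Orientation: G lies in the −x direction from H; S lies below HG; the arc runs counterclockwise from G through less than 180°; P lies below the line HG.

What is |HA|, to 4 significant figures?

44.06

Checks: ∠(SG, GH) = 90.00° ✓; |SG| = 6.800 ✓; |SA| = 6.800 ✓; ∠(SA, AP) = 90.00° ✓; |AP| = 35.30 ✓; |HP| = 71.69 ✓.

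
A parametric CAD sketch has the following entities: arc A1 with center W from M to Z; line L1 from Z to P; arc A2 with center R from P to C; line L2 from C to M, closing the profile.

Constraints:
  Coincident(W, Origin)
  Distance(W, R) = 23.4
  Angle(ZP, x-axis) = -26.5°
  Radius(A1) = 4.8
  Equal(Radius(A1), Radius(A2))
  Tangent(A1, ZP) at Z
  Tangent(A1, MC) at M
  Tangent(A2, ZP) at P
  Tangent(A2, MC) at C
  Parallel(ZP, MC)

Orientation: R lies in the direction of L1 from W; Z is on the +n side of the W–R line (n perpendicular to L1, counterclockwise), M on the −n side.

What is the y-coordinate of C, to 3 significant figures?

-14.7

The slot axis is L1's direction at -26.5°, so u = (cos -26.5°, sin -26.5°) = (0.895, -0.446) and n = (−sin -26.5°, cos -26.5°) = (0.446, 0.895). W is at the origin and R lies 23.4 along u from W, so R = 23.4·u = (20.9, -10.4). Tangency of A1 to both parallel lines with radius 4.8 puts Z and M at W ± 4.8·n: Z = (2.14, 4.30), M = (-2.14, -4.30). Equal radii place P and C the same way about R: P = R + 4.8·n = (23.1, -6.15), C = R − 4.8·n = (18.8, -14.7). So C.y = -14.7.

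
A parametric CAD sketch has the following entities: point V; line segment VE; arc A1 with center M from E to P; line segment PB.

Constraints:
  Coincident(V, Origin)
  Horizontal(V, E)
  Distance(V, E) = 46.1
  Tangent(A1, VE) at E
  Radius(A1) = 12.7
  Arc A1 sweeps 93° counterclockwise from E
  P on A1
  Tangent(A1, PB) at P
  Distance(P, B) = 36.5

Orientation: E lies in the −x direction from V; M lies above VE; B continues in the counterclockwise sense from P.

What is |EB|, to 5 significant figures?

50.966

On A1, E sits at bearing -90° from M; a 93° counterclockwise sweep puts P at bearing 3°, so P = M + 12.7·(cos 3°, sin 3°) = (-33.417, 13.365). A1 meets PB tangentially, so MP is at right angles to PB, so PB runs along (−sin 3°, cos 3°); with |PB| = 36.5, B = (-35.328, 49.815). Then |EB| = |B − E| = 50.966.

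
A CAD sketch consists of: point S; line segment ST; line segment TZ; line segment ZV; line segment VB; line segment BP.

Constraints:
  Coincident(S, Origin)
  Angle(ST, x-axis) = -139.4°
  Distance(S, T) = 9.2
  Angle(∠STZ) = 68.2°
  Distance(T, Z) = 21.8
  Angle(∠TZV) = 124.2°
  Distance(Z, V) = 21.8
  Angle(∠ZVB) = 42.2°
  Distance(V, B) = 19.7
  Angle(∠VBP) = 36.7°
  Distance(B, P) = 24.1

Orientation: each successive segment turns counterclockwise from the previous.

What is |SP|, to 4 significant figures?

33.97

∠ZVB = 42.2° gives VB at 166.0° from the x-axis; with |VB| = 19.7, B = (12.43, -1.020). ∠VBP = 36.7° gives BP at -50.70° from the x-axis; with |BP| = 24.1, P = (27.70, -19.67). Then |SP| = |P − S| = 33.97.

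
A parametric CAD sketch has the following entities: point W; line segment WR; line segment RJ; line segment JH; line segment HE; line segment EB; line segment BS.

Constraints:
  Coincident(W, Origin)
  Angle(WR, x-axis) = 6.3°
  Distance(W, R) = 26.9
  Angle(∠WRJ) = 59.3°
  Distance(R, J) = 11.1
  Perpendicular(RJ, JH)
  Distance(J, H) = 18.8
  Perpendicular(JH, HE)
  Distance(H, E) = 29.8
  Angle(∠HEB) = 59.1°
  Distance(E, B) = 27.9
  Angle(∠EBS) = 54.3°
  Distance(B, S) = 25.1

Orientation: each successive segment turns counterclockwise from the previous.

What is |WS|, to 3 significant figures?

9.68

W is at the origin; WR runs at 6.3° with length 26.9, so R = (26.7, 2.95). ∠WRJ = 59.3° gives RJ at 127° from the x-axis; with |RJ| = 11.1, J = (20.1, 11.8). The perpendicularity gives JH at right angles to RJ, so JH runs at -143°; with |JH| = 18.8, H = (5.04, 0.503). JH is perpendicular to HE, so HE runs at -53.0°; with |HE| = 29.8, E = (23.0, -23.3). ∠HEB = 59.1° gives EB at 67.9° from the x-axis; with |EB| = 27.9, B = (33.5, 2.55). ∠EBS = 54.3° gives BS at -166° from the x-axis; with |BS| = 25.1, S = (9.08, -3.35). Then |WS| = |S − W| = 9.68.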